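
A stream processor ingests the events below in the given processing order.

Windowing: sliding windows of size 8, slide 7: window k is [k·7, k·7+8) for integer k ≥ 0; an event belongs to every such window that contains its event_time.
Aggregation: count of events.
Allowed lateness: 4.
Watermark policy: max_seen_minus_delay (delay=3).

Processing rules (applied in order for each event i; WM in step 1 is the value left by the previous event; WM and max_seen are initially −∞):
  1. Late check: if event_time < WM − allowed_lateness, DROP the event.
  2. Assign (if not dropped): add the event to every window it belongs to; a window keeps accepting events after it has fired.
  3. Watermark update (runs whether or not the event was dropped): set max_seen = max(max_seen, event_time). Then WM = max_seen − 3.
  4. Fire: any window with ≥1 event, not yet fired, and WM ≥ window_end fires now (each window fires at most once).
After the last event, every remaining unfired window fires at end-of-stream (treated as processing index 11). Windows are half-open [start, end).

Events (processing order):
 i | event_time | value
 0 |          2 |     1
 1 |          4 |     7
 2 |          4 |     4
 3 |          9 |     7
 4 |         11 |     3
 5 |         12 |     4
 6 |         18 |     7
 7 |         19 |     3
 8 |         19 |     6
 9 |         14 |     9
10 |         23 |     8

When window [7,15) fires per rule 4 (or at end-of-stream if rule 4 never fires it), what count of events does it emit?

i=0 t=2 v=1: → [0,8); WM=-1
i=1 t=4 v=7: → [0,8); WM=1
i=2 t=4 v=4: → [0,8); WM=1
i=3 t=9 v=7: → [7,15); WM=6
i=4 t=11 v=3: → [7,15); WM=8; [0,8) fires=3
i=5 t=12 v=4: → [7,15); WM=9
i=6 t=18 v=7: → [14,22); WM=15; [7,15) fires=3
i=7 t=19 v=3: → [14,22); WM=16
i=8 t=19 v=6: → [14,22); WM=16
i=9 t=14 v=9: → [14,22),[7,15); WM=16
i=10 t=23 v=8: → [21,29); WM=20

3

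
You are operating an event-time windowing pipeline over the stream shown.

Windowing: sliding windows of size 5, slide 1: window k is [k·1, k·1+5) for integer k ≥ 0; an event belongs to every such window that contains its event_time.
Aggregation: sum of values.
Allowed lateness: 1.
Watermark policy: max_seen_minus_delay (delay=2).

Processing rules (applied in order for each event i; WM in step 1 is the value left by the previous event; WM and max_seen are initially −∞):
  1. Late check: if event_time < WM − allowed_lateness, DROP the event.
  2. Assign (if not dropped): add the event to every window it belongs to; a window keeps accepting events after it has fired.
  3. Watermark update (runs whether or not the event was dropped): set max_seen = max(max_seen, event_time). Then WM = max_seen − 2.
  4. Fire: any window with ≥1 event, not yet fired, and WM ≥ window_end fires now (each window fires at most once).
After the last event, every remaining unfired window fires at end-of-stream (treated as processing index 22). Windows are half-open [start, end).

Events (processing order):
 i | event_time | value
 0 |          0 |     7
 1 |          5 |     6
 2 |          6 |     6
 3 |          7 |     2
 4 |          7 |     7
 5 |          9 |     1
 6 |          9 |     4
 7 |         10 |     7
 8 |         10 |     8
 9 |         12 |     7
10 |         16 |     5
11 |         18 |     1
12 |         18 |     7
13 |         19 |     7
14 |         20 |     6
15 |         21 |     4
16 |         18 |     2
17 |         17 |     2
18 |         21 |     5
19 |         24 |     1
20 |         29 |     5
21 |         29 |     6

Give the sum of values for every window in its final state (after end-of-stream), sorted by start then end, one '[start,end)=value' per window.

[0,5)=7 [1,6)=6 [2,7)=12 [3,8)=21 [4,9)=21 [5,10)=26 [6,11)=35 [7,12)=29 [8,13)=27 [9,14)=27 [10,15)=22 [11,16)=7 [12,17)=12 [13,18)=5 [14,19)=15 [15,20)=22 [16,21)=28 [17,22)=32 [18,23)=32 [19,24)=22 [20,25)=16 [21,26)=10 [22,27)=1 [23,28)=1 [24,29)=1 [25,30)=11 [26,31)=11 [27,32)=11 [28,33)=11 [29,34)=11

i=0 t=0 v=7: → [0,5); WM=-2
i=1 t=5 v=6: → [5,10),[4,9),[3,8),[2,7),[1,6); WM=3
i=2 t=6 v=6: → [6,11),[5,10),[4,9),[3,8),[2,7); WM=4
i=3 t=7 v=2: → [7,12),[6,11),[5,10),[4,9),[3,8); WM=5; [0,5) fires=7
i=4 t=7 v=7: → [7,12),[6,11),[5,10),[4,9),[3,8); WM=5
i=5 t=9 v=1: → [9,14),[8,13),[7,12),[6,11),[5,10); WM=7; [1,6) fires=6 [2,7) fires=12
i=6 t=9 v=4: → [9,14),[8,13),[7,12),[6,11),[5,10); WM=7
i=7 t=10 v=7: → [10,15),[9,14),[8,13),[7,12),[6,11); WM=8; [3,8) fires=21
i=8 t=10 v=8: → [10,15),[9,14),[8,13),[7,12),[6,11); WM=8
i=9 t=12 v=7: → [12,17),[11,16),[10,15),[9,14),[8,13); WM=10; [4,9) fires=21 [5,10) fires=26
i=10 t=16 v=5: → [16,21),[15,20),[14,19),[13,18),[12,17); WM=14; [6,11) fires=35 [7,12) fires=29 [8,13) fires=27 [9,14) fires=27
i=11 t=18 v=1: → [18,23),[17,22),[16,21),[15,20),[14,19); WM=16; [10,15) fires=22 [11,16) fires=7
i=12 t=18 v=7: → [18,23),[17,22),[16,21),[15,20),[14,19); WM=16
i=13 t=19 v=7: → [19,24),[18,23),[17,22),[16,21),[15,20); WM=17; [12,17) fires=12
i=14 t=20 v=6: → [20,25),[19,24),[18,23),[17,22),[16,21); WM=18; [13,18) fires=5
i=15 t=21 v=4: → [21,26),[20,25),[19,24),[18,23),[17,22); WM=19; [14,19) fires=13
i=16 t=18 v=2: → [18,23),[17,22),[16,21),[15,20),[14,19); WM=19
i=17 t=17 v=2: DROP (t<19-1); WM=19
i=18 t=21 v=5: → [21,26),[20,25),[19,24),[18,23),[17,22); WM=19
i=19 t=24 v=1: → [24,29),[23,28),[22,27),[21,26),[20,25); WM=22; [15,20) fires=22 [16,21) fires=28 [17,22) fires=32
i=20 t=29 v=5: → [29,34),[28,33),[27,32),[26,31),[25,30); WM=27; [18,23) fires=32 [19,24) fires=22 [20,25) fires=16 [21,26) fires=10 [22,27) fires=1
i=21 t=29 v=6: → [29,34),[28,33),[27,32),[26,31),[25,30); WM=27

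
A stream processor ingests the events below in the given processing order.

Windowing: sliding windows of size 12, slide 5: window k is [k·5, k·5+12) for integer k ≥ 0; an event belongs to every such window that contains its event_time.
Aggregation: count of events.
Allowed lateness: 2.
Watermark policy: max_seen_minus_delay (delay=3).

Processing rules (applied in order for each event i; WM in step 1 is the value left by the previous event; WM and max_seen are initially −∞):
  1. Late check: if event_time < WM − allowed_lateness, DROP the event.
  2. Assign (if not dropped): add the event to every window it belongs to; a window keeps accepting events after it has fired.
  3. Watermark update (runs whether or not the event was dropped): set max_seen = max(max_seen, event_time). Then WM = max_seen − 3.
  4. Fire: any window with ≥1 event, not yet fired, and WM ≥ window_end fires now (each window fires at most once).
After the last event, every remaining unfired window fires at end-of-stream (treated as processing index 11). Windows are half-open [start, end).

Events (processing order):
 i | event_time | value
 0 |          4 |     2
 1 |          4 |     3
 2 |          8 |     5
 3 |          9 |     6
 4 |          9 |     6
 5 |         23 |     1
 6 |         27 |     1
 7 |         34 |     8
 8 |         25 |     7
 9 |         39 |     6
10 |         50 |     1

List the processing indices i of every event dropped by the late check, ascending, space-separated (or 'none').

i=0 t=4 v=2: → [0,12); WM=1
i=1 t=4 v=3: → [0,12); WM=1
i=2 t=8 v=5: → [5,17),[0,12); WM=5
i=3 t=9 v=6: → [5,17),[0,12); WM=6
i=4 t=9 v=6: → [5,17),[0,12); WM=6
i=5 t=23 v=1: → [20,32),[15,27); WM=20; [0,12) fires=5 [5,17) fires=3
i=6 t=27 v=1: → [25,37),[20,32); WM=24
i=7 t=34 v=8: → [30,42),[25,37); WM=31; [15,27) fires=1
i=8 t=25 v=7: DROP (t<31-2); WM=31
i=9 t=39 v=6: → [35,47),[30,42); WM=36; [20,32) fires=2
i=10 t=50 v=1: → [50,62),[45,57),[40,52); WM=47; [25,37) fires=2 [30,42) fires=2 [35,47) fires=1

8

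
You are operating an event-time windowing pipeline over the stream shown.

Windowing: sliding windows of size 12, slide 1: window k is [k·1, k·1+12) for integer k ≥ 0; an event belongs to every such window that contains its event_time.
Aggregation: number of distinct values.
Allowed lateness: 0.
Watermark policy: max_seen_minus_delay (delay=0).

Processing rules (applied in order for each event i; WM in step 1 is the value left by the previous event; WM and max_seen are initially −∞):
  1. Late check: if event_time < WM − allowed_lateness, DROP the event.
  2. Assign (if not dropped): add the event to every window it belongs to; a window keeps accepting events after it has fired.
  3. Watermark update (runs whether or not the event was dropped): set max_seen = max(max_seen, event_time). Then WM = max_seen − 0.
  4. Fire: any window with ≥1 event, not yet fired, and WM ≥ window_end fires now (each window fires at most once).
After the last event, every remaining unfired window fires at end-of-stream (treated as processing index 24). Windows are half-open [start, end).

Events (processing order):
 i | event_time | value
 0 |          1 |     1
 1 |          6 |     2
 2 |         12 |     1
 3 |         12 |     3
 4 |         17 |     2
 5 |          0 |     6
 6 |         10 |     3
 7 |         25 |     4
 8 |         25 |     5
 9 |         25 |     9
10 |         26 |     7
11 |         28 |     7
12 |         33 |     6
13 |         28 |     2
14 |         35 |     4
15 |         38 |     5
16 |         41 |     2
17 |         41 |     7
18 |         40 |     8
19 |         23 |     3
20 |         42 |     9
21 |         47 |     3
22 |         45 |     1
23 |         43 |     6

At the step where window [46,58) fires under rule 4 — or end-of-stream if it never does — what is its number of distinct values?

i=0 t=1 v=1: → [1,13),[0,12); WM=1
i=1 t=6 v=2: → [6,18),[5,17),[4,16),[3,15),[2,14),[1,13),[0,12); WM=6
i=2 t=12 v=1: → [12,24),[11,23),[10,22),[9,21),[8,20),[7,19),[6,18),[5,17),[4,16),[3,15),[2,14),[1,13); WM=12; [0,12) fires=2
i=3 t=12 v=3: → [12,24),[11,23),[10,22),[9,21),[8,20),[7,19),[6,18),[5,17),[4,16),[3,15),[2,14),[1,13); WM=12
i=4 t=17 v=2: → [17,29),[16,28),[15,27),[14,26),[13,25),[12,24),[11,23),[10,22),[9,21),[8,20),[7,19),[6,18); WM=17; [1,13) fires=3 [2,14) fires=3 [3,15) fires=3 [4,16) fires=3 [5,17) fires=3
i=5 t=0 v=6: DROP (t<17-0); WM=17
i=6 t=10 v=3: DROP (t<17-0); WM=17
i=7 t=25 v=4: → [25,37),[24,36),[23,35),[22,34),[21,33),[20,32),[19,31),[18,30),[17,29),[16,28),[15,27),[14,26); WM=25; [6,18) fires=3 [7,19) fires=3 [8,20) fires=3 [9,21) fires=3 [10,22) fires=3 [11,23) fires=3 [12,24) fires=3 [13,25) fires=1
i=8 t=25 v=5: → [25,37),[24,36),[23,35),[22,34),[21,33),[20,32),[19,31),[18,30),[17,29),[16,28),[15,27),[14,26); WM=25
i=9 t=25 v=9: → [25,37),[24,36),[23,35),[22,34),[21,33),[20,32),[19,31),[18,30),[17,29),[16,28),[15,27),[14,26); WM=25
i=10 t=26 v=7: → [26,38),[25,37),[24,36),[23,35),[22,34),[21,33),[20,32),[19,31),[18,30),[17,29),[16,28),[15,27); WM=26; [14,26) fires=4
i=11 t=28 v=7: → [28,40),[27,39),[26,38),[25,37),[24,36),[23,35),[22,34),[21,33),[20,32),[19,31),[18,30),[17,29); WM=28; [15,27) fires=5 [16,28) fires=5
i=12 t=33 v=6: → [33,45),[32,44),[31,43),[30,42),[29,41),[28,40),[27,39),[26,38),[25,37),[24,36),[23,35),[22,34); WM=33; [17,29) fires=5 [18,30) fires=4 [19,31) fires=4 [20,32) fires=4 [21,33) fires=4
i=13 t=28 v=2: DROP (t<33-0); WM=33
i=14 t=35 v=4: → [35,47),[34,46),[33,45),[32,44),[31,43),[30,42),[29,41),[28,40),[27,39),[26,38),[25,37),[24,36); WM=35; [22,34) fires=5 [23,35) fires=5
i=15 t=38 v=5: → [38,50),[37,49),[36,48),[35,47),[34,46),[33,45),[32,44),[31,43),[30,42),[29,41),[28,40),[27,39); WM=38; [24,36) fires=5 [25,37) fires=5 [26,38) fires=3
i=16 t=41 v=2: → [41,53),[40,52),[39,51),[38,50),[37,49),[36,48),[35,47),[34,46),[33,45),[32,44),[31,43),[30,42); WM=41; [27,39) fires=4 [28,40) fires=4 [29,41) fires=3
i=17 t=41 v=7: → [41,53),[40,52),[39,51),[38,50),[37,49),[36,48),[35,47),[34,46),[33,45),[32,44),[31,43),[30,42); WM=41
i=18 t=40 v=8: DROP (t<41-0); WM=41
i=19 t=23 v=3: DROP (t<41-0); WM=41
i=20 t=42 v=9: → [42,54),[41,53),[40,52),[39,51),[38,50),[37,49),[36,48),[35,47),[34,46),[33,45),[32,44),[31,43); WM=42; [30,42) fires=5
i=21 t=47 v=3: → [47,59),[46,58),[45,57),[44,56),[43,55),[42,54),[41,53),[40,52),[39,51),[38,50),[37,49),[36,48); WM=47; [31,43) fires=6 [32,44) fires=6 [33,45) fires=6 [34,46) fires=5 [35,47) fires=5
i=22 t=45 v=1: DROP (t<47-0); WM=47
i=23 t=43 v=6: DROP (t<47-0); WM=47

1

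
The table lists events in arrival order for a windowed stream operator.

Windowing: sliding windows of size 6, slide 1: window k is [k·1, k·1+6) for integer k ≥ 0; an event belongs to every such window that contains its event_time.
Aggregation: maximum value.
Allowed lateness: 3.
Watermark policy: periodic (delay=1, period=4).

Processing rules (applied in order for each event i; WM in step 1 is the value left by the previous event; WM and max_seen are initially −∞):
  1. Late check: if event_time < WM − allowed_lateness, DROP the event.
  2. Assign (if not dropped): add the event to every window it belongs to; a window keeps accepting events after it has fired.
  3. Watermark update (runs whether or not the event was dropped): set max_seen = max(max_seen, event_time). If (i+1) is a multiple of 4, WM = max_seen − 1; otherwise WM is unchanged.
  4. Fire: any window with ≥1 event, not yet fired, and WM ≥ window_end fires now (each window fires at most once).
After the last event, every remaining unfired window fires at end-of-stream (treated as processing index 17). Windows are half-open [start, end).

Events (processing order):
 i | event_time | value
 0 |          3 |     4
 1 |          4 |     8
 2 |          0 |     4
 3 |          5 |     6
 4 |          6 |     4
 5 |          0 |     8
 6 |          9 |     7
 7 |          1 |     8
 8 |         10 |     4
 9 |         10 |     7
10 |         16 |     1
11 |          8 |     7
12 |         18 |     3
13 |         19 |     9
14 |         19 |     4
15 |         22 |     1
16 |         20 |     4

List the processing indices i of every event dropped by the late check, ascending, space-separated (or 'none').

i=0 t=3 v=4: → [3,9),[2,8),[1,7),[0,6); WM=−∞
i=1 t=4 v=8: → [4,10),[3,9),[2,8),[1,7),[0,6); WM=−∞
i=2 t=0 v=4: → [0,6); WM=−∞
i=3 t=5 v=6: → [5,11),[4,10),[3,9),[2,8),[1,7),[0,6); WM=4
i=4 t=6 v=4: → [6,12),[5,11),[4,10),[3,9),[2,8),[1,7); WM=4
i=5 t=0 v=8: DROP (t<4-3); WM=4
i=6 t=9 v=7: → [9,15),[8,14),[7,13),[6,12),[5,11),[4,10); WM=4
i=7 t=1 v=8: → [1,7),[0,6); WM=8; [0,6) fires=8 [1,7) fires=8 [2,8) fires=8
i=8 t=10 v=4: → [10,16),[9,15),[8,14),[7,13),[6,12),[5,11); WM=8
i=9 t=10 v=7: → [10,16),[9,15),[8,14),[7,13),[6,12),[5,11); WM=8
i=10 t=16 v=1: → [16,22),[15,21),[14,20),[13,19),[12,18),[11,17); WM=8
i=11 t=8 v=7: → [8,14),[7,13),[6,12),[5,11),[4,10),[3,9); WM=15; [3,9) fires=8 [4,10) fires=8 [5,11) fires=7 [6,12) fires=7 [7,13) fires=7 [8,14) fires=7 [9,15) fires=7
i=12 t=18 v=3: → [18,24),[17,23),[16,22),[15,21),[14,20),[13,19); WM=15
i=13 t=19 v=9: → [19,25),[18,24),[17,23),[16,22),[15,21),[14,20); WM=15
i=14 t=19 v=4: → [19,25),[18,24),[17,23),[16,22),[15,21),[14,20); WM=15
i=15 t=22 v=1: → [22,28),[21,27),[20,26),[19,25),[18,24),[17,23); WM=21; [10,16) fires=7 [11,17) fires=1 [12,18) fires=1 [13,19) fires=3 [14,20) fires=9 [15,21) fires=9
i=16 t=20 v=4: → [20,26),[19,25),[18,24),[17,23),[16,22),[15,21); WM=21

5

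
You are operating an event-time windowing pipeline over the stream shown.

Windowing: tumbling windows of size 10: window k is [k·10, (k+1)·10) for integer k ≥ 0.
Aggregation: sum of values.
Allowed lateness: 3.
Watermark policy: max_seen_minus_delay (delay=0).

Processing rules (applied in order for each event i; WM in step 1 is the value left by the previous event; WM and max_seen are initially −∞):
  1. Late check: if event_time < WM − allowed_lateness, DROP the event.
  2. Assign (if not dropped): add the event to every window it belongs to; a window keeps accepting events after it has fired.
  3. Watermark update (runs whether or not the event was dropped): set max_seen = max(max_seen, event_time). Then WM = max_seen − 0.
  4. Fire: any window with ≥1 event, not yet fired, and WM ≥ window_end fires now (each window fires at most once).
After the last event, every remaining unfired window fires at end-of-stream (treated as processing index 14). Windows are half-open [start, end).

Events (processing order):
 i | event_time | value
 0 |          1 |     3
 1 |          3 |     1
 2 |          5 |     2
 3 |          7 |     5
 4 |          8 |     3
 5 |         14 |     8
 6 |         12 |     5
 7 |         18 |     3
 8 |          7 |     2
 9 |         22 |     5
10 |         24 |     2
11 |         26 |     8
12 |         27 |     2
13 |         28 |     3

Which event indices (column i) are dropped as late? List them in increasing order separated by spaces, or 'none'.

i=0 t=1 v=3: → [0,10); WM=1
i=1 t=3 v=1: → [0,10); WM=3
i=2 t=5 v=2: → [0,10); WM=5
i=3 t=7 v=5: → [0,10); WM=7
i=4 t=8 v=3: → [0,10); WM=8
i=5 t=14 v=8: → [10,20); WM=14; [0,10) fires=14
i=6 t=12 v=5: → [10,20); WM=14
i=7 t=18 v=3: → [10,20); WM=18
i=8 t=7 v=2: DROP (t<18-3); WM=18
i=9 t=22 v=5: → [20,30); WM=22; [10,20) fires=16
i=10 t=24 v=2: → [20,30); WM=24
i=11 t=26 v=8: → [20,30); WM=26
i=12 t=27 v=2: → [20,30); WM=27
i=13 t=28 v=3: → [20,30); WM=28

8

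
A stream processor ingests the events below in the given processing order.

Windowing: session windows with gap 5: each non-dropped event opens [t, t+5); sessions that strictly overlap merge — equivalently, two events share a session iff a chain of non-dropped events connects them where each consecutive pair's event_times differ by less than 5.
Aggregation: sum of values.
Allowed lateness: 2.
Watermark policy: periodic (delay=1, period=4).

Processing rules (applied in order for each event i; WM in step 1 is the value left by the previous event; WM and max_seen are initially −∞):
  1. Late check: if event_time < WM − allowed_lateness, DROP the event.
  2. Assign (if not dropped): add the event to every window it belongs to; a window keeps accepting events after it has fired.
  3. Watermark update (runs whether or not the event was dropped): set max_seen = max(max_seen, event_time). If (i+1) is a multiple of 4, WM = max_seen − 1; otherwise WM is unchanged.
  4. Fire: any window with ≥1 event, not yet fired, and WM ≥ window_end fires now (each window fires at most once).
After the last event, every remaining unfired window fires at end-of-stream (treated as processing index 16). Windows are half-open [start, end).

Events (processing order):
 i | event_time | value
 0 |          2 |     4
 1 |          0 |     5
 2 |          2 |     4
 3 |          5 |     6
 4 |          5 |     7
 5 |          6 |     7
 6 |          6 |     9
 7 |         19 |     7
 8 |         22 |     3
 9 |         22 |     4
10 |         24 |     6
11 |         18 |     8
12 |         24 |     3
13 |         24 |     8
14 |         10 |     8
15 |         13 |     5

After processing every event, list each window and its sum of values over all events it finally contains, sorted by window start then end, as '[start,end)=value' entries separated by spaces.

i=0 t=2 v=4: → [2,7); WM=−∞
i=1 t=0 v=5: → [0,7); WM=−∞
i=2 t=2 v=4: → [0,7); WM=−∞
i=3 t=5 v=6: → [0,10); WM=4
i=4 t=5 v=7: → [0,10); WM=4
i=5 t=6 v=7: → [0,11); WM=4
i=6 t=6 v=9: → [0,11); WM=4
i=7 t=19 v=7: → [19,24); WM=18
i=8 t=22 v=3: → [19,27); WM=18
i=9 t=22 v=4: → [19,27); WM=18
i=10 t=24 v=6: → [19,29); WM=18
i=11 t=18 v=8: → [18,29); WM=23
i=12 t=24 v=3: → [18,29); WM=23
i=13 t=24 v=8: → [18,29); WM=23
i=14 t=10 v=8: DROP (t<23-2); WM=23
i=15 t=13 v=5: DROP (t<23-2); WM=23

[0,11)=42 [18,29)=39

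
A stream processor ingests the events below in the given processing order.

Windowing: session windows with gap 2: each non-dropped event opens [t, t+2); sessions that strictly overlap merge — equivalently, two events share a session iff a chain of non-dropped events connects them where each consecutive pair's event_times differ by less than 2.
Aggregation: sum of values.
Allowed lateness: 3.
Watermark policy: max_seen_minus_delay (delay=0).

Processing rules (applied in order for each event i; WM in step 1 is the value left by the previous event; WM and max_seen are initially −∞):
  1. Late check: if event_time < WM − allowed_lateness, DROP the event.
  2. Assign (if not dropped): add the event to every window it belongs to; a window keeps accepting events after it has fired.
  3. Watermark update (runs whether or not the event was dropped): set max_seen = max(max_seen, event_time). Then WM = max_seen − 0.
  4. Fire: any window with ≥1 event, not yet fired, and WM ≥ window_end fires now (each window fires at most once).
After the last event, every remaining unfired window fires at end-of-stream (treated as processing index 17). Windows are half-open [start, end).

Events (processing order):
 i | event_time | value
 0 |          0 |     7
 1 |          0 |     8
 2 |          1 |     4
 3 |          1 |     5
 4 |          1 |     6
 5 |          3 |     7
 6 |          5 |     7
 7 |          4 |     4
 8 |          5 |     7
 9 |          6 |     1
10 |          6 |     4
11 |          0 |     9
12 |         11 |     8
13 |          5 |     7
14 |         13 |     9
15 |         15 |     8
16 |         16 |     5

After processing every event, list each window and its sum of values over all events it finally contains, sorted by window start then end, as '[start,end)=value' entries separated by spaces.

[0,3)=30 [3,8)=30 [11,13)=8 [13,15)=9 [15,18)=13

i=0 t=0 v=7: → [0,2); WM=0
i=1 t=0 v=8: → [0,2); WM=0
i=2 t=1 v=4: → [0,3); WM=1
i=3 t=1 v=5: → [0,3); WM=1
i=4 t=1 v=6: → [0,3); WM=1
i=5 t=3 v=7: → [3,5); WM=3
i=6 t=5 v=7: → [5,7); WM=5
i=7 t=4 v=4: → [3,7); WM=5
i=8 t=5 v=7: → [3,7); WM=5
i=9 t=6 v=1: → [3,8); WM=6
i=10 t=6 v=4: → [3,8); WM=6
i=11 t=0 v=9: DROP (t<6-3); WM=6
i=12 t=11 v=8: → [11,13); WM=11
i=13 t=5 v=7: DROP (t<11-3); WM=11
i=14 t=13 v=9: → [13,15); WM=13
i=15 t=15 v=8: → [15,17); WM=15
i=16 t=16 v=5: → [15,18); WM=16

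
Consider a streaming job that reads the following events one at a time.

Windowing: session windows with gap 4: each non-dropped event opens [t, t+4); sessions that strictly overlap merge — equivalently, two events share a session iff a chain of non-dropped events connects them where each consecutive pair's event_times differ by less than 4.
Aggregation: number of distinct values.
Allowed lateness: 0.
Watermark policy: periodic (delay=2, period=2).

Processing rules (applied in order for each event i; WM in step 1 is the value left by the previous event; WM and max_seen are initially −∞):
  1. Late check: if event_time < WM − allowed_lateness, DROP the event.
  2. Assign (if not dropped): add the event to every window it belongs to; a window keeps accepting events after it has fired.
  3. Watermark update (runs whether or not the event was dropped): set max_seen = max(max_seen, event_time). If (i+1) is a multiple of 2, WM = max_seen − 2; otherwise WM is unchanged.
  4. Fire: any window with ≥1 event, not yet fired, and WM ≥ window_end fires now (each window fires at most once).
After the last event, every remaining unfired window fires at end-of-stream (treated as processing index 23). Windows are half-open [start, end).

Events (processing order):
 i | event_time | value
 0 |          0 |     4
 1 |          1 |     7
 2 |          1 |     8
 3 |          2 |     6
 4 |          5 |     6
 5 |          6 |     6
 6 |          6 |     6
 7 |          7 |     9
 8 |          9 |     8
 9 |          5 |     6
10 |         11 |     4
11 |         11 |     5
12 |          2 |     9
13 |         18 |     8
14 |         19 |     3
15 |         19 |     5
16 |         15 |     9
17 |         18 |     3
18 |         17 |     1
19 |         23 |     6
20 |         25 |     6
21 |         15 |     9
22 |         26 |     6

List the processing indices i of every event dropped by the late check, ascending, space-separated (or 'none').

12 16 21

i=0 t=0 v=4: → [0,4); WM=−∞
i=1 t=1 v=7: → [0,5); WM=-1
i=2 t=1 v=8: → [0,5); WM=-1
i=3 t=2 v=6: → [0,6); WM=0
i=4 t=5 v=6: → [0,9); WM=0
i=5 t=6 v=6: → [0,10); WM=4
i=6 t=6 v=6: → [0,10); WM=4
i=7 t=7 v=9: → [0,11); WM=5
i=8 t=9 v=8: → [0,13); WM=5
i=9 t=5 v=6: → [0,13); WM=7
i=10 t=11 v=4: → [0,15); WM=7
i=11 t=11 v=5: → [0,15); WM=9
i=12 t=2 v=9: DROP (t<9-0); WM=9
i=13 t=18 v=8: → [18,22); WM=16
i=14 t=19 v=3: → [18,23); WM=16
i=15 t=19 v=5: → [18,23); WM=17
i=16 t=15 v=9: DROP (t<17-0); WM=17
i=17 t=18 v=3: → [18,23); WM=17
i=18 t=17 v=1: → [17,23); WM=17
i=19 t=23 v=6: → [23,27); WM=21
i=20 t=25 v=6: → [23,29); WM=21
i=21 t=15 v=9: DROP (t<21-0); WM=23
i=22 t=26 v=6: → [23,30); WM=23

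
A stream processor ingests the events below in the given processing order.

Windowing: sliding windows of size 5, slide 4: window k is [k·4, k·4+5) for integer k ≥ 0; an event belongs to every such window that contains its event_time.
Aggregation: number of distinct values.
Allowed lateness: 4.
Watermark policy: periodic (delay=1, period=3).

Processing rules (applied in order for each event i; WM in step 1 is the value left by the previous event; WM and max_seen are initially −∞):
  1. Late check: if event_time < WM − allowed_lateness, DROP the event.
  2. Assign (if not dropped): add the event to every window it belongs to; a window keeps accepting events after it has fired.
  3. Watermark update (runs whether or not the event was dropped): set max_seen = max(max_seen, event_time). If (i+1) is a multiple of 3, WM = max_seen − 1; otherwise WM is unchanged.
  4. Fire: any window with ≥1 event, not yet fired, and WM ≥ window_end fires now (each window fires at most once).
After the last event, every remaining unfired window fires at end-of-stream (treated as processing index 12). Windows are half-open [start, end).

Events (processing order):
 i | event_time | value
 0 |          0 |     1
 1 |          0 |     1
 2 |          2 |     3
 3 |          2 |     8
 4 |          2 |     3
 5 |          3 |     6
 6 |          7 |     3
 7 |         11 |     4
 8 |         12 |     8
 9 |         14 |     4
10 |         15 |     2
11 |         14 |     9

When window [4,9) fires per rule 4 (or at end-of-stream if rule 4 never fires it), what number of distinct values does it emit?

1

i=0 t=0 v=1: → [0,5); WM=−∞
i=1 t=0 v=1: → [0,5); WM=−∞
i=2 t=2 v=3: → [0,5); WM=1
i=3 t=2 v=8: → [0,5); WM=1
i=4 t=2 v=3: → [0,5); WM=1
i=5 t=3 v=6: → [0,5); WM=2
i=6 t=7 v=3: → [4,9); WM=2
i=7 t=11 v=4: → [8,13); WM=2
i=8 t=12 v=8: → [12,17),[8,13); WM=11; [0,5) fires=4 [4,9) fires=1
i=9 t=14 v=4: → [12,17); WM=11
i=10 t=15 v=2: → [12,17); WM=11
i=11 t=14 v=9: → [12,17); WM=14; [8,13) fires=2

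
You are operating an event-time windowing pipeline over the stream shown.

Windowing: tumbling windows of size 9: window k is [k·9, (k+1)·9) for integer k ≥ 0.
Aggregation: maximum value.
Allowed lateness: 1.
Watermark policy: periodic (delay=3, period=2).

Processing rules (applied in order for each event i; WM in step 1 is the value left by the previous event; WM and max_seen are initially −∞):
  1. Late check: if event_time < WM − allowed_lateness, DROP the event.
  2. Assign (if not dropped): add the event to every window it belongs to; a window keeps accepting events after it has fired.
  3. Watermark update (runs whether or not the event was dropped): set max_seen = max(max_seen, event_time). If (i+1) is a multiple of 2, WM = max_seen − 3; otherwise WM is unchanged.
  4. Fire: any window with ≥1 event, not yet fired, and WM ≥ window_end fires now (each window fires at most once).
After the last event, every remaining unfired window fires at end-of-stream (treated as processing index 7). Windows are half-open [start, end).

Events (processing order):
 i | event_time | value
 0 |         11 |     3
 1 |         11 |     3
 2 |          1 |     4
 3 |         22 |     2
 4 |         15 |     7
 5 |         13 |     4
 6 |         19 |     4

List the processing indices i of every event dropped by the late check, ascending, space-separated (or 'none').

i=0 t=11 v=3: → [9,18); WM=−∞
i=1 t=11 v=3: → [9,18); WM=8
i=2 t=1 v=4: DROP (t<8-1); WM=8
i=3 t=22 v=2: → [18,27); WM=19; [9,18) fires=3
i=4 t=15 v=7: DROP (t<19-1); WM=19
i=5 t=13 v=4: DROP (t<19-1); WM=19
i=6 t=19 v=4: → [18,27); WM=19

2 4 5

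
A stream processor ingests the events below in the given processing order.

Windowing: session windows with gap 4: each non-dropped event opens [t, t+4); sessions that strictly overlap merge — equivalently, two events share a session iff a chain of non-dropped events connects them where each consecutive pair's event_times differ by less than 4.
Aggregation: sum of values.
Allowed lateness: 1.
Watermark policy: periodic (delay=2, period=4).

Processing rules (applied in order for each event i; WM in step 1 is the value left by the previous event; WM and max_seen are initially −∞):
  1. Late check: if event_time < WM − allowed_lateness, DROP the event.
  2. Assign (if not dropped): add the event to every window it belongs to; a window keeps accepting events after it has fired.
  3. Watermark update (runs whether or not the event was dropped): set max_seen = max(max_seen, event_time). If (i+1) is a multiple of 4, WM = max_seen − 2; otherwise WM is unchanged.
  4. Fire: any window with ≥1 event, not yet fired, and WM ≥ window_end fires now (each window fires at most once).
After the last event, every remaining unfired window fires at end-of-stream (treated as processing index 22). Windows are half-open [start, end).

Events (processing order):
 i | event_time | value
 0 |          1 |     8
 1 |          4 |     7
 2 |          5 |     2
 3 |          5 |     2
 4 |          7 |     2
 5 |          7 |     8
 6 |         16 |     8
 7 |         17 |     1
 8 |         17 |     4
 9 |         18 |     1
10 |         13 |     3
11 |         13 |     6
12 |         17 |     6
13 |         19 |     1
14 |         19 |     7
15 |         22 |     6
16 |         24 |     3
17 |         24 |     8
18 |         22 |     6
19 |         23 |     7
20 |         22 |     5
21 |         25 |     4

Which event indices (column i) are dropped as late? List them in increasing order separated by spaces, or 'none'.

i=0 t=1 v=8: → [1,5); WM=−∞
i=1 t=4 v=7: → [1,8); WM=−∞
i=2 t=5 v=2: → [1,9); WM=−∞
i=3 t=5 v=2: → [1,9); WM=3
i=4 t=7 v=2: → [1,11); WM=3
i=5 t=7 v=8: → [1,11); WM=3
i=6 t=16 v=8: → [16,20); WM=3
i=7 t=17 v=1: → [16,21); WM=15
i=8 t=17 v=4: → [16,21); WM=15
i=9 t=18 v=1: → [16,22); WM=15
i=10 t=13 v=3: DROP (t<15-1); WM=15
i=11 t=13 v=6: DROP (t<15-1); WM=16
i=12 t=17 v=6: → [16,22); WM=16
i=13 t=19 v=1: → [16,23); WM=16
i=14 t=19 v=7: → [16,23); WM=16
i=15 t=22 v=6: → [16,26); WM=20
i=16 t=24 v=3: → [16,28); WM=20
i=17 t=24 v=8: → [16,28); WM=20
i=18 t=22 v=6: → [16,28); WM=20
i=19 t=23 v=7: → [16,28); WM=22
i=20 t=22 v=5: → [16,28); WM=22
i=21 t=25 v=4: → [16,29); WM=22

10 11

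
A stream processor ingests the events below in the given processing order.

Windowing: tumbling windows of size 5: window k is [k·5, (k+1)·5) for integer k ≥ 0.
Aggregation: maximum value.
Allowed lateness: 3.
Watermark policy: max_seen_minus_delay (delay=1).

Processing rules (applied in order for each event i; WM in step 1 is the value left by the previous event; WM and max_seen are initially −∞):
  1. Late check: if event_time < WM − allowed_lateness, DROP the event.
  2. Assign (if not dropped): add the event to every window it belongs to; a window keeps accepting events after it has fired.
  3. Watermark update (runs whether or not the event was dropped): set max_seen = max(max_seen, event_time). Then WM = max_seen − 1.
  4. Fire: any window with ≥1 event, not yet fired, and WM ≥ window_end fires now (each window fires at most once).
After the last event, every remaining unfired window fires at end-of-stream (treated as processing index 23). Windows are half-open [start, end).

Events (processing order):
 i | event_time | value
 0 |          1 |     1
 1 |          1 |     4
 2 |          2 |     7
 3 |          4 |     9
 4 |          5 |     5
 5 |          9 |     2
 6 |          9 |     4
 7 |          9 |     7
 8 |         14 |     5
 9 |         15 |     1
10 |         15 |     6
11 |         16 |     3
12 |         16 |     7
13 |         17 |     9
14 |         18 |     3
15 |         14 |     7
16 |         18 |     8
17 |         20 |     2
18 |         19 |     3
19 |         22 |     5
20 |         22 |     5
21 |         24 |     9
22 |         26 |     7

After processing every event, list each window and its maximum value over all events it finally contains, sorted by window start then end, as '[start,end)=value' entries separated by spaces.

[0,5)=9 [5,10)=7 [10,15)=7 [15,20)=9 [20,25)=9 [25,30)=7

i=0 t=1 v=1: → [0,5); WM=0
i=1 t=1 v=4: → [0,5); WM=0
i=2 t=2 v=7: → [0,5); WM=1
i=3 t=4 v=9: → [0,5); WM=3
i=4 t=5 v=5: → [5,10); WM=4
i=5 t=9 v=2: → [5,10); WM=8; [0,5) fires=9
i=6 t=9 v=4: → [5,10); WM=8
i=7 t=9 v=7: → [5,10); WM=8
i=8 t=14 v=5: → [10,15); WM=13; [5,10) fires=7
i=9 t=15 v=1: → [15,20); WM=14
i=10 t=15 v=6: → [15,20); WM=14
i=11 t=16 v=3: → [15,20); WM=15; [10,15) fires=5
i=12 t=16 v=7: → [15,20); WM=15
i=13 t=17 v=9: → [15,20); WM=16
i=14 t=18 v=3: → [15,20); WM=17
i=15 t=14 v=7: → [10,15); WM=17
i=16 t=18 v=8: → [15,20); WM=17
i=17 t=20 v=2: → [20,25); WM=19
i=18 t=19 v=3: → [15,20); WM=19
i=19 t=22 v=5: → [20,25); WM=21; [15,20) fires=9
i=20 t=22 v=5: → [20,25); WM=21
i=21 t=24 v=9: → [20,25); WM=23
i=22 t=26 v=7: → [25,30); WM=25; [20,25) fires=9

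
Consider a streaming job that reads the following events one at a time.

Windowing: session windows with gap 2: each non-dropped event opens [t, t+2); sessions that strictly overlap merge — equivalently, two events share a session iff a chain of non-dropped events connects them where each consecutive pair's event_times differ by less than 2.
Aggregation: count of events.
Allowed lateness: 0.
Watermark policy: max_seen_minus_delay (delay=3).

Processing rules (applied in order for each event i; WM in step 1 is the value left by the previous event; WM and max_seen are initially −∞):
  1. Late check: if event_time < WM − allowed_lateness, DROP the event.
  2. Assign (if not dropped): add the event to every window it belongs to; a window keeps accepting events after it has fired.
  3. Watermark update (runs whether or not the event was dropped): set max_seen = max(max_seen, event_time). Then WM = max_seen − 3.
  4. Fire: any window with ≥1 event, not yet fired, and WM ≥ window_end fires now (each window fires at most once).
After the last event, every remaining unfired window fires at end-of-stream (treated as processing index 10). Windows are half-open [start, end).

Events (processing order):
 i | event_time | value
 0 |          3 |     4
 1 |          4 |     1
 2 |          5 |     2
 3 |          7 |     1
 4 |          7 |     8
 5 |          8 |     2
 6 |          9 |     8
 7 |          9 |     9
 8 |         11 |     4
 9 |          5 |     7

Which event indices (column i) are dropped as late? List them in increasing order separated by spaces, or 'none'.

i=0 t=3 v=4: → [3,5); WM=0
i=1 t=4 v=1: → [3,6); WM=1
i=2 t=5 v=2: → [3,7); WM=2
i=3 t=7 v=1: → [7,9); WM=4
i=4 t=7 v=8: → [7,9); WM=4
i=5 t=8 v=2: → [7,10); WM=5
i=6 t=9 v=8: → [7,11); WM=6
i=7 t=9 v=9: → [7,11); WM=6
i=8 t=11 v=4: → [11,13); WM=8
i=9 t=5 v=7: DROP (t<8-0); WM=8

9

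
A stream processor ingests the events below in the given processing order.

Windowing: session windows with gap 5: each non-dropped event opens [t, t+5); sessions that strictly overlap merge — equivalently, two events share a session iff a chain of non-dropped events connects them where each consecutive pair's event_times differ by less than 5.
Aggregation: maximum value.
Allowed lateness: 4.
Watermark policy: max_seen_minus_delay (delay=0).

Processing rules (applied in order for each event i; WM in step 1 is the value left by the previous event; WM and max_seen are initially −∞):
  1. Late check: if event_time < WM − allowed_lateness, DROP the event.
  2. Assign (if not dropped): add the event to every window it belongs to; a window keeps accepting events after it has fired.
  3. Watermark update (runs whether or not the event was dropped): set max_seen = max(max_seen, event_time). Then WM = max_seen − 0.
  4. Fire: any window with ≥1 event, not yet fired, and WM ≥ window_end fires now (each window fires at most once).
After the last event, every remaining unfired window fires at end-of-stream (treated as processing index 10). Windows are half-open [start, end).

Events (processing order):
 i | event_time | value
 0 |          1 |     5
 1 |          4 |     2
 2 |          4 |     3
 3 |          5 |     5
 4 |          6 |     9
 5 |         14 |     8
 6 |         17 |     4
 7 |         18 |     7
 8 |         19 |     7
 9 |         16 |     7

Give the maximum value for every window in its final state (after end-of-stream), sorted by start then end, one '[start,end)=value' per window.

i=0 t=1 v=5: → [1,6); WM=1
i=1 t=4 v=2: → [1,9); WM=4
i=2 t=4 v=3: → [1,9); WM=4
i=3 t=5 v=5: → [1,10); WM=5
i=4 t=6 v=9: → [1,11); WM=6
i=5 t=14 v=8: → [14,19); WM=14
i=6 t=17 v=4: → [14,22); WM=17
i=7 t=18 v=7: → [14,23); WM=18
i=8 t=19 v=7: → [14,24); WM=19
i=9 t=16 v=7: → [14,24); WM=19

[1,11)=9 [14,24)=8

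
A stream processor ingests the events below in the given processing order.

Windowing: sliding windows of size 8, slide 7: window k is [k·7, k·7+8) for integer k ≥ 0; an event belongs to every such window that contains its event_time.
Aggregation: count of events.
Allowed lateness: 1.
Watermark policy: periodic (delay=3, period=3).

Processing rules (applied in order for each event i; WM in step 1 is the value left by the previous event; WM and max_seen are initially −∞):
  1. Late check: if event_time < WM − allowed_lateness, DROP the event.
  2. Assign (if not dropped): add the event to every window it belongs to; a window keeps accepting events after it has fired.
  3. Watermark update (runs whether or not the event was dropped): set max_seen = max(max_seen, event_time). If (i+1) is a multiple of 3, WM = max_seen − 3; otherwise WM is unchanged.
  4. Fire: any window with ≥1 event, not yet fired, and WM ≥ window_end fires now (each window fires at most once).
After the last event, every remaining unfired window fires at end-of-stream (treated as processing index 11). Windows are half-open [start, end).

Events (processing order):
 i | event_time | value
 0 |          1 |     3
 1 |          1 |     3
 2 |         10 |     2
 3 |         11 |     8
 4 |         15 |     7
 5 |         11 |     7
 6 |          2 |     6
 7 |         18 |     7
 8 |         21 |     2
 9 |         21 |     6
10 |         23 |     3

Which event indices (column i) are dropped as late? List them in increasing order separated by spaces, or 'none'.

i=0 t=1 v=3: → [0,8); WM=−∞
i=1 t=1 v=3: → [0,8); WM=−∞
i=2 t=10 v=2: → [7,15); WM=7
i=3 t=11 v=8: → [7,15); WM=7
i=4 t=15 v=7: → [14,22); WM=7
i=5 t=11 v=7: → [7,15); WM=12; [0,8) fires=2
i=6 t=2 v=6: DROP (t<12-1); WM=12
i=7 t=18 v=7: → [14,22); WM=12
i=8 t=21 v=2: → [21,29),[14,22); WM=18; [7,15) fires=3
i=9 t=21 v=6: → [21,29),[14,22); WM=18
i=10 t=23 v=3: → [21,29); WM=18

6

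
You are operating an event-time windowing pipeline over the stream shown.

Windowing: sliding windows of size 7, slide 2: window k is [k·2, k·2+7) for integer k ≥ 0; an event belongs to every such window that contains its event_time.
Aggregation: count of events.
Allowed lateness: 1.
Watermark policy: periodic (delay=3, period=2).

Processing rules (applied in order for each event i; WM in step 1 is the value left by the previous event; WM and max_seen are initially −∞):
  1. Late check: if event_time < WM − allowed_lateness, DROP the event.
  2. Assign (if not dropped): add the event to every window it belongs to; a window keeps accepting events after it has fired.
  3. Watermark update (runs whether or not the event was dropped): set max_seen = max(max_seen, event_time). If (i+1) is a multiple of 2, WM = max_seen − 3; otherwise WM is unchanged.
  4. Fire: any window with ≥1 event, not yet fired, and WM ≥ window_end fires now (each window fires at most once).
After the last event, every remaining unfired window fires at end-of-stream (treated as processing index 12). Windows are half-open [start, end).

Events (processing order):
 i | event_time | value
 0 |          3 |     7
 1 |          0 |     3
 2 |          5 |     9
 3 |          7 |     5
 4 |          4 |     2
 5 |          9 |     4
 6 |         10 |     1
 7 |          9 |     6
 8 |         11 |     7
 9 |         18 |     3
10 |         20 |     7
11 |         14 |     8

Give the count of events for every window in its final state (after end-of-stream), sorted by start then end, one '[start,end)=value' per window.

i=0 t=3 v=7: → [2,9),[0,7); WM=−∞
i=1 t=0 v=3: → [0,7); WM=0
i=2 t=5 v=9: → [4,11),[2,9),[0,7); WM=0
i=3 t=7 v=5: → [6,13),[4,11),[2,9); WM=4
i=4 t=4 v=2: → [4,11),[2,9),[0,7); WM=4
i=5 t=9 v=4: → [8,15),[6,13),[4,11); WM=6
i=6 t=10 v=1: → [10,17),[8,15),[6,13),[4,11); WM=6
i=7 t=9 v=6: → [8,15),[6,13),[4,11); WM=7; [0,7) fires=4
i=8 t=11 v=7: → [10,17),[8,15),[6,13); WM=7
i=9 t=18 v=3: → [18,25),[16,23),[14,21),[12,19); WM=15; [2,9) fires=4 [4,11) fires=6 [6,13) fires=5 [8,15) fires=4
i=10 t=20 v=7: → [20,27),[18,25),[16,23),[14,21); WM=15
i=11 t=14 v=8: → [14,21),[12,19),[10,17),[8,15); WM=17; [10,17) fires=3

[0,7)=4 [2,9)=4 [4,11)=6 [6,13)=5 [8,15)=5 [10,17)=3 [12,19)=2 [14,21)=3 [16,23)=2 [18,25)=2 [20,27)=1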